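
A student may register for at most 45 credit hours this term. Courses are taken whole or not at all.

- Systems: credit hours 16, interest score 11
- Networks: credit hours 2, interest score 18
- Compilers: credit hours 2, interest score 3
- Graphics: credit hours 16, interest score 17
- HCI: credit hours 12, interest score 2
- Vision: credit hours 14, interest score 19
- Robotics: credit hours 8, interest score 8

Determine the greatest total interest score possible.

65

Allowing fractional choices, the relaxed optimum would be about 67.1, but courses are indivisible.
Networks + Graphics + Vision + Robotics: credit hours 2 + 16 + 14 + 8 = 40 ≤ 45, interest score 18 + 17 + 19 + 8 = 62.
Networks + Compilers + Graphics + Vision + Robotics: credit hours 2 + 2 + 16 + 14 + 8 = 42 ≤ 45, interest score 18 + 3 + 17 + 19 + 8 = 65.
Best is Networks, Compilers, Graphics, Vision, and Robotics with total interest score 65.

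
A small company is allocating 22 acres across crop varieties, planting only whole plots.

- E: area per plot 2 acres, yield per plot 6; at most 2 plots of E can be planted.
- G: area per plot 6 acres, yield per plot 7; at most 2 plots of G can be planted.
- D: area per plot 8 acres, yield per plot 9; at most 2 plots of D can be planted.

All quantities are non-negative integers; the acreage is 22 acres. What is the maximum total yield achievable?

This is a bounded integer knapsack.
E has the best ratio (6/2); taking only E gives at most 2×6 = 12 (stopped by the supply cap of 2).
Mixing does better — 2×E and 2×D: area 20 ≤ 22, yield 2·6 + 2·9 = 30.

30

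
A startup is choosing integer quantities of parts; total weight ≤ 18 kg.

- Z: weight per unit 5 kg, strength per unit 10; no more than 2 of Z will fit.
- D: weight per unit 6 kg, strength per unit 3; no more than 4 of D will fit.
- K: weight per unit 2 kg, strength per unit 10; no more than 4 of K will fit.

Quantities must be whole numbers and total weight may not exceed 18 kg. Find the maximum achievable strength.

60

2×Z and 4×K: weight 18 ≤ 18, strength 2·10 + 4·10 = 60.
1×Z and 4×K: weight 13 ≤ 18, strength 1·10 + 4·10 = 50.
Best is 60.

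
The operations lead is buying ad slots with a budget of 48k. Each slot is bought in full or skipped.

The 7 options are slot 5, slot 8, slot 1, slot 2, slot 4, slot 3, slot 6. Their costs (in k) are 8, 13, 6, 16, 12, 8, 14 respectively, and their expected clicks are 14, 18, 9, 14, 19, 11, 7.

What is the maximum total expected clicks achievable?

71

Take slot 5, slot 8, slot 1, slot 4, and slot 3: cost 8 + 13 + 6 + 12 + 8 = 47 ≤ 48, expected clicks 14 + 18 + 9 + 19 + 11 = 71.
No other feasible combination does better.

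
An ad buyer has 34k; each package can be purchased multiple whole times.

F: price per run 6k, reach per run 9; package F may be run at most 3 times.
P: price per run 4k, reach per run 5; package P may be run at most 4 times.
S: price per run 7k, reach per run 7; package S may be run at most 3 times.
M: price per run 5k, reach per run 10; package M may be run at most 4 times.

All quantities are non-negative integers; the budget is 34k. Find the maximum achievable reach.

This is a bounded integer knapsack.
M has the best ratio (10/5); taking only M gives at most 4×10 = 40 (stopped by the supply cap of 4).
Mixing does better — 1×F, 2×P, and 4×M: price 34 ≤ 34, reach 1·9 + 2·5 + 4·10 = 59.

59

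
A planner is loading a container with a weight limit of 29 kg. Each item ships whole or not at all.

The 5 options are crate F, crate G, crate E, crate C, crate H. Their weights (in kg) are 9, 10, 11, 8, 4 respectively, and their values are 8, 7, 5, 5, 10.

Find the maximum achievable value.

25

Treat it as a binary knapsack problem.
Take crate F, crate G, and crate H: weight 9 + 10 + 4 = 23 ≤ 29, value 8 + 7 + 10 = 25.
No other feasible combination does better.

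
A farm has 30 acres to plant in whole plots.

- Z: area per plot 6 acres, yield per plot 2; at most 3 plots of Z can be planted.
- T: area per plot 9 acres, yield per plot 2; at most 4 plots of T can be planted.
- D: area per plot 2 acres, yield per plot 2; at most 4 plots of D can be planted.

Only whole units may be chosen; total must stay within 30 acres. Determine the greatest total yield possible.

14

Take 2×Z, 1×T, and 4×D: area 29 ≤ 30, yield 2·2 + 1·2 + 4·2 = 14.
D has the best ratio (2/2) and is taken to its limit of 4; remaining capacity is filled optimally with the others.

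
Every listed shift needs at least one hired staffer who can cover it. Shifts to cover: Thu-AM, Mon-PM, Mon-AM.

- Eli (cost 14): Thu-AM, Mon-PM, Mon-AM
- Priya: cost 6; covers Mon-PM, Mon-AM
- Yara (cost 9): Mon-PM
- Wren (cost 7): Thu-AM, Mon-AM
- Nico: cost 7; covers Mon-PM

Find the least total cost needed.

This is an integer covering problem.
Choose Priya and Wren: together they cover Thu-AM, Mon-PM, Mon-AM — every shift.
Total cost: 6 + 7 = 13.

13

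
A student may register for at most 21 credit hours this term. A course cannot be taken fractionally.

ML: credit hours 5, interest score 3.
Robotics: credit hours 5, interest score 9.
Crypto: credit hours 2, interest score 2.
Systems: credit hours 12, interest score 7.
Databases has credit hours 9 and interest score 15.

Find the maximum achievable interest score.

ML + Robotics + Crypto + Databases: credit hours 5 + 5 + 2 + 9 = 21 ≤ 21, interest score 3 + 9 + 2 + 15 = 29.
ML + Robotics + Databases: credit hours 5 + 5 + 9 = 19 ≤ 21, interest score 3 + 9 + 15 = 27.
Best is ML, Robotics, Crypto, and Databases with total interest score 29.

29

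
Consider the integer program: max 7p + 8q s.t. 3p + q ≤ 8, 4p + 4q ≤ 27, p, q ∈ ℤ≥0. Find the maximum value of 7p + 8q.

48

Relaxing integrality, the LP optimum is 54.00 at (p,q) = (0, 6.75), which is not an integer point.
(p,q)=(0,6): 3·0+1·6=6≤8, 4·0+4·6=24≤27, objective 48.
(p,q)=(1,5): 3·1+1·5=8≤8, 4·1+4·5=24≤27, objective 47.
Maximum is 48 at (p,q)=(0,6).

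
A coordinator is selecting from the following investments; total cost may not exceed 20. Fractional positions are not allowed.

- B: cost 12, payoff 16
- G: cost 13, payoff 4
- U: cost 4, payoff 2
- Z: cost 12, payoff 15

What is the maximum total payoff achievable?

Take B and U: cost 12 + 4 = 16 ≤ 20, payoff 16 + 2 = 18.
No other feasible combination does better.

18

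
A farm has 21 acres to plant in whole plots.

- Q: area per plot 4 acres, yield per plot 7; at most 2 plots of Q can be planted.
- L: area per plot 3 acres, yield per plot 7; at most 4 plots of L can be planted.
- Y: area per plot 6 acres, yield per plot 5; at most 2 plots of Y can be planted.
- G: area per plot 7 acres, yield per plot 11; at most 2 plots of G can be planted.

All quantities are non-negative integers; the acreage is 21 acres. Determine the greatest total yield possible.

42

L has the best ratio (7/3); taking only L gives at most 4×7 = 28 (stopped by the supply cap of 4).
Mixing does better — 2×Q and 4×L: area 20 ≤ 21, yield 2·7 + 4·7 = 42.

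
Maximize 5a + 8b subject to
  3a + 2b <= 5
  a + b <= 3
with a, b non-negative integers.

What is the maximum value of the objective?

16

(a,b)=(0,2): 3·0+2·2=4≤5, 1·0+1·2=2≤3, objective 16.
(a,b)=(1,1): 3·1+2·1=5≤5, 1·1+1·1=2≤3, objective 13.
(a,b)=(0,1): 3·0+2·1=2≤5, 1·0+1·1=1≤3, objective 8.
No feasible integer point exceeds 16.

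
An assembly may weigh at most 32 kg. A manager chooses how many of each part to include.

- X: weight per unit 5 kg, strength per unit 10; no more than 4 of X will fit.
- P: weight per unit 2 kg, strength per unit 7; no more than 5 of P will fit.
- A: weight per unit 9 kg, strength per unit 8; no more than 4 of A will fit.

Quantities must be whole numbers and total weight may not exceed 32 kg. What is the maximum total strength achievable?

P has the best ratio (7/2); taking only P gives at most 5×7 = 35 (stopped by the supply cap of 5).
Mixing does better — 4×X and 5×P: weight 30 ≤ 32, strength 4·10 + 5·7 = 75.

75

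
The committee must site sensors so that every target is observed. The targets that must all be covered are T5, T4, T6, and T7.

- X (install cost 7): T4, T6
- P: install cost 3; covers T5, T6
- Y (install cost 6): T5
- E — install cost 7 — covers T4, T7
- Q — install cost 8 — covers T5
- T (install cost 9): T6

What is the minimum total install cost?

10

Choose P and E: together they cover T5, T4, T6, T7 — every target.
Total install cost: 3 + 7 = 10.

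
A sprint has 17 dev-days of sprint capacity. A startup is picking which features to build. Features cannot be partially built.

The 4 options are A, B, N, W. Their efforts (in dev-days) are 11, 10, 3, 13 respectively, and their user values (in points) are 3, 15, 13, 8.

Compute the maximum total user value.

This is an integer program with binary decision variables.
Take B and N: effort 10 + 3 = 13 ≤ 17, user value 15 + 13 = 28.
No other feasible combination does better.

28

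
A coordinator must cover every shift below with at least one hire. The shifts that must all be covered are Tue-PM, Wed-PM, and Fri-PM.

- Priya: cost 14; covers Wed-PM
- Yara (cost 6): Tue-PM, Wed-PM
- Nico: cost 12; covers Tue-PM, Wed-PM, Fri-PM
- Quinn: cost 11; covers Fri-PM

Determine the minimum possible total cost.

This is a weighted set-cover instance.
The greedy cost-per-new-shift heuristic would pick Yara and Quinn for 17, but a cheaper cover exists.
Nico alone covers Tue-PM, Wed-PM, Fri-PM — every shift.
Total cost: 12.
No cover costs less than 12.

12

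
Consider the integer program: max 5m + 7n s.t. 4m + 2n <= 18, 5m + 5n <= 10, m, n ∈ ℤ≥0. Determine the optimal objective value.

14

(m,n)=(0,2): 4·0+2·2=4≤18, 5·0+5·2=10≤10, objective 14.
(m,n)=(1,1): 4·1+2·1=6≤18, 5·1+5·1=10≤10, objective 12.
The best lattice point is (0,2), giving 14.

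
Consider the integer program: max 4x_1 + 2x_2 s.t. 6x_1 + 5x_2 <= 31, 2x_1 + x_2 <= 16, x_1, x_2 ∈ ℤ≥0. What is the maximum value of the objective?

20

The continuous relaxation peaks at (5.17, 0) with value 20.67; rounding to a feasible lattice point costs some objective.
(x_1,x_2)=(5,0): 6·5+5·0=30≤31, 2·5+1·0=10≤16, objective 20.
(x_1,x_2)=(4,1): 6·4+5·1=29≤31, 2·4+1·1=9≤16, objective 18.
(x_1,x_2)=(4,0): 6·4+5·0=24≤31, 2·4+1·0=8≤16, objective 16.
No feasible integer point exceeds 20.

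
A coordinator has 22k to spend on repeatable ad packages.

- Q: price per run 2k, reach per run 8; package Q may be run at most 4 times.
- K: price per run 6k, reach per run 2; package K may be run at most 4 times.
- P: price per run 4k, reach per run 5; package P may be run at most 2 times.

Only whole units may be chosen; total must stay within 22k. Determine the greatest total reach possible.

4×Q, 1×K, and 2×P: price 22 ≤ 22, reach 4·8 + 1·2 + 2·5 = 44.
4×Q and 2×P: price 16 ≤ 22, reach 4·8 + 2·5 = 42.
Best is 44.

44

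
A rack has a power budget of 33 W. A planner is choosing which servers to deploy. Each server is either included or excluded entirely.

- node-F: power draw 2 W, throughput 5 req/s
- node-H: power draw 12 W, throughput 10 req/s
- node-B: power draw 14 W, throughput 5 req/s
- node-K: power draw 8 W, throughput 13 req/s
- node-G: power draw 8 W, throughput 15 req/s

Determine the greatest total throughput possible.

43

This is a 0-1 knapsack instance.
Take node-F, node-H, node-K, and node-G: power draw 2 + 12 + 8 + 8 = 30 ≤ 33, throughput 5 + 10 + 13 + 15 = 43.
No other feasible combination does better.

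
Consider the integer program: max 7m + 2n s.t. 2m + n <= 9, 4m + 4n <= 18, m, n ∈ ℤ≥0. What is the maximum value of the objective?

The continuous relaxation peaks at (4.5, 0) with value 31.50; rounding to a feasible lattice point costs some objective.
(m,n)=(4,0) is feasible, giving 28.
(m,n)=(3,1) is feasible, giving 23.
(m,n)=(3,0) is feasible, giving 21.
No feasible integer point exceeds 28.

28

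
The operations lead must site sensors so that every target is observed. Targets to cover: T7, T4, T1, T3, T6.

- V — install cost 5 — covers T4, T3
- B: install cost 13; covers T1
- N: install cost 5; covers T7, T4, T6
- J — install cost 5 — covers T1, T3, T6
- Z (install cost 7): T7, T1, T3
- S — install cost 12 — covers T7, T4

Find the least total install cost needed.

Choose N and J: together they cover T7, T4, T1, T3, T6 — every target.
Total install cost: 5 + 5 = 10.
No cover costs less than 10.

10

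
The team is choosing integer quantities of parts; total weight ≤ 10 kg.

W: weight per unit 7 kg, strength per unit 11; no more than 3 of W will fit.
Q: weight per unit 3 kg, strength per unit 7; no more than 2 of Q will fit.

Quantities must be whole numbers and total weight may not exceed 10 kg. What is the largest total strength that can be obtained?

Take 1×W and 1×Q: weight 10 ≤ 10, strength 1·11 + 1·7 = 18.
No other integer combination yields more.

18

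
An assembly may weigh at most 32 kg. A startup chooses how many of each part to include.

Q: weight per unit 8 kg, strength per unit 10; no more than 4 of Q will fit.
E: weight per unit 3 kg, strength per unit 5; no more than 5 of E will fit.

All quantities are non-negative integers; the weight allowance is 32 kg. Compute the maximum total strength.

Take 2×Q and 5×E: weight 31 ≤ 32, strength 2·10 + 5·5 = 45.
E has the best ratio (5/3) and is taken to its limit of 5; remaining capacity is filled optimally with the others.

45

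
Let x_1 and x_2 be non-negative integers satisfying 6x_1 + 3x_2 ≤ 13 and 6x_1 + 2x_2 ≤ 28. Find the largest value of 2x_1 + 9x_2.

(x_1,x_2)=(0,4): 6·0+3·4=12≤13, 6·0+2·4=8≤28, objective 36.
(x_1,x_2)=(0,3): 6·0+3·3=9≤13, 6·0+2·3=6≤28, objective 27.
The best lattice point is (0,4), giving 36.

36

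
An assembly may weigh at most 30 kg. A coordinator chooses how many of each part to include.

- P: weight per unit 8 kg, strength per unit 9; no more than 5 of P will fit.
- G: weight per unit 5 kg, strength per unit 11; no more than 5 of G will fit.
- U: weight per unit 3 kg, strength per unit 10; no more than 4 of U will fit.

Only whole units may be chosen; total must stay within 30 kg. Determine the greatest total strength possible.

3×G and 4×U: weight 27 ≤ 30, strength 3·11 + 4·10 = 73.
4×G and 3×U: weight 29 ≤ 30, strength 4·11 + 3·10 = 74.
Best is 74.

74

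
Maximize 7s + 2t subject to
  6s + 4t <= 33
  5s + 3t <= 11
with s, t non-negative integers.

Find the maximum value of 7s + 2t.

(s,t)=(2,0) is feasible, giving 14.
(s,t)=(1,1) is feasible, giving 9.
(s,t)=(1,0) is feasible, giving 7.
The best lattice point is (2,0), giving 14.

14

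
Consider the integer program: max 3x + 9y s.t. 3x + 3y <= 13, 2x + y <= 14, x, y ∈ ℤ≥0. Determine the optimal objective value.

(x,y)=(0,4): 3·0+3·4=12≤13, 2·0+1·4=4≤14, objective 36.
(x,y)=(1,3): 3·1+3·3=12≤13, 2·1+1·3=5≤14, objective 30.
(x,y)=(0,3): 3·0+3·3=9≤13, 2·0+1·3=3≤14, objective 27.
No feasible integer point exceeds 36.

36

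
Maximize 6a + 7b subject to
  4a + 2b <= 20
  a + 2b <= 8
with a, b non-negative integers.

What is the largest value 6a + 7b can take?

(a,b)=(4,2): 4·4+2·2=20≤20, 1·4+2·2=8≤8, objective 38.
(a,b)=(3,2): 4·3+2·2=16≤20, 1·3+2·2=7≤8, objective 32.
(a,b)=(4,1): 4·4+2·1=18≤20, 1·4+2·1=6≤8, objective 31.
(a,b)=(3,1): 4·3+2·1=14≤20, 1·3+2·1=5≤8, objective 25.
Maximum is 38 at (a,b)=(4,2).

38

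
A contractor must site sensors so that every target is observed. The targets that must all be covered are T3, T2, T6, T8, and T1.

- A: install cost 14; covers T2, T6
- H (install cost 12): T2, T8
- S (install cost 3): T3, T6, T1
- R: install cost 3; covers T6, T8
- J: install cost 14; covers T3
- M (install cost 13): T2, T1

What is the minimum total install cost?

Choose H and S: together they cover T3, T2, T6, T8, T1 — every target.
Total install cost: 12 + 3 = 15.

15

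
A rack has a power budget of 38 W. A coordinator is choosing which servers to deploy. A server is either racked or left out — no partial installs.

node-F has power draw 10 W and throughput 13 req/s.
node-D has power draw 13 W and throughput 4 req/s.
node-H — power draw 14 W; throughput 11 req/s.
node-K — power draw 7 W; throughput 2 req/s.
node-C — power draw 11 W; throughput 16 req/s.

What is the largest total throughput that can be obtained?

40

Allowing fractional choices, the relaxed optimum would be about 40.9, but servers are indivisible.
node-F + node-H + node-C: power draw 10 + 14 + 11 = 35 ≤ 38, throughput 13 + 11 + 16 = 40.
node-F + node-D + node-C: power draw 10 + 13 + 11 = 34 ≤ 38, throughput 13 + 4 + 16 = 33.
Best is node-F, node-H, and node-C with total throughput 40.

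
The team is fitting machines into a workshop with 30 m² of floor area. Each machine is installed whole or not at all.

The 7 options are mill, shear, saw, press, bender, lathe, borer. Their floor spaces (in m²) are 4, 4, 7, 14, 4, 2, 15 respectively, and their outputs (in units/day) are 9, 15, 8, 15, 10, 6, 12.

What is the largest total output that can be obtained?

55

Treat it as a binary knapsack problem.
mill + shear + bender + lathe + borer: floor space 4 + 4 + 4 + 2 + 15 = 29 ≤ 30, output 9 + 15 + 10 + 6 + 12 = 52.
mill + shear + press + bender + lathe: floor space 4 + 4 + 14 + 4 + 2 = 28 ≤ 30, output 9 + 15 + 15 + 10 + 6 = 55.
mill + shear + press + bender: floor space 4 + 4 + 14 + 4 = 26 ≤ 30, output 9 + 15 + 15 + 10 = 49.
Best is mill, shear, press, bender, and lathe with total output 55.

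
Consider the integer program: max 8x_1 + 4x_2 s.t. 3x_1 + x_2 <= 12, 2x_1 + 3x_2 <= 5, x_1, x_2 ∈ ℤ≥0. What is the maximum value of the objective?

16

(x_1,x_2)=(2,0) is feasible, giving 16.
(x_1,x_2)=(1,1) is feasible, giving 12.
No feasible integer point exceeds 16.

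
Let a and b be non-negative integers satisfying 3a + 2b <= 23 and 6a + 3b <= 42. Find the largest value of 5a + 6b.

66

(a,b)=(0,11): 3·0+2·11=22≤23, 6·0+3·11=33≤42, objective 66.
(a,b)=(1,10): 3·1+2·10=23≤23, 6·1+3·10=36≤42, objective 65.
(a,b)=(0,10): 3·0+2·10=20≤23, 6·0+3·10=30≤42, objective 60.
The best lattice point is (0,11), giving 66.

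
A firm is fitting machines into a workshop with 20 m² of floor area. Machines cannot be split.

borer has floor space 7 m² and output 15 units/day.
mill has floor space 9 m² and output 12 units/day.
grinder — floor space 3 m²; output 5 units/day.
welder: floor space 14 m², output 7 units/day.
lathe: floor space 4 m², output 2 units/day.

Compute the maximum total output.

This is a 0-1 knapsack instance.
Allowing fractional choices, the relaxed optimum would be about 32.5, but machines are indivisible.
borer + mill + grinder: floor space 7 + 9 + 3 = 19 ≤ 20, output 15 + 12 + 5 = 32.
borer + mill: floor space 7 + 9 = 16 ≤ 20, output 15 + 12 = 27.
borer + mill + lathe: floor space 7 + 9 + 4 = 20 ≤ 20, output 15 + 12 + 2 = 29.
Best is borer, mill, and grinder with total output 32.

32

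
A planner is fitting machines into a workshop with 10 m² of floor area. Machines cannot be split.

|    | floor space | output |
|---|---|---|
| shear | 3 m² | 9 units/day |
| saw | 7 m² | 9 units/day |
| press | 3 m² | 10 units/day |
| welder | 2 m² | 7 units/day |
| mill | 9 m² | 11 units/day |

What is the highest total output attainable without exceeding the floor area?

Allowing fractional choices, the relaxed optimum would be about 28.6, but machines are indivisible.
shear + press + welder: floor space 3 + 3 + 2 = 8 ≤ 10, output 9 + 10 + 7 = 26.
saw + press: floor space 7 + 3 = 10 ≤ 10, output 9 + 10 = 19.
shear + press: floor space 3 + 3 = 6 ≤ 10, output 9 + 10 = 19.
Best is shear, press, and welder with total output 26.

26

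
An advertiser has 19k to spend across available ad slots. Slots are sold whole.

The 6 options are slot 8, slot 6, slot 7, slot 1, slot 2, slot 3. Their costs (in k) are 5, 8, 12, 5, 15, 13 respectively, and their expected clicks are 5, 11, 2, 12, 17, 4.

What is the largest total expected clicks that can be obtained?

28

Treat it as a binary knapsack problem.
Take slot 8, slot 6, and slot 1: cost 5 + 8 + 5 = 18 ≤ 19, expected clicks 5 + 11 + 12 = 28.
No other feasible combination does better.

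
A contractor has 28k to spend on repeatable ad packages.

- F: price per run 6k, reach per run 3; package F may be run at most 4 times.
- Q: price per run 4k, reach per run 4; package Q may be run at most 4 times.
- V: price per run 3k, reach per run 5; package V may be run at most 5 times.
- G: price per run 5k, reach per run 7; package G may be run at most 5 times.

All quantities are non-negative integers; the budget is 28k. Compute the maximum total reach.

41

This is a bounded integer knapsack.
Take 4×V and 3×G: price 27 ≤ 28, reach 4·5 + 3·7 = 41.
No other integer combination yields more.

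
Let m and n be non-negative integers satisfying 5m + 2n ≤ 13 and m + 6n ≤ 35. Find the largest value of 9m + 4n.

25

(m,n)=(1,4) is feasible, giving 25.
(m,n)=(1,3) is feasible, giving 21.
(m,n)=(0,5) is feasible, giving 20.
No feasible integer point exceeds 25.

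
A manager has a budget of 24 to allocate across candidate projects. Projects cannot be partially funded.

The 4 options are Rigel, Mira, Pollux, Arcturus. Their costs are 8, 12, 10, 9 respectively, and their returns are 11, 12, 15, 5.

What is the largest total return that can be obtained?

27

This is a 0-1 knapsack instance.
Allowing fractional choices, the relaxed optimum would be about 32.0, but projects are indivisible.
Mira + Pollux: cost 12 + 10 = 22 ≤ 24, return 12 + 15 = 27.
Rigel + Pollux: cost 8 + 10 = 18 ≤ 24, return 11 + 15 = 26.
Rigel + Mira: cost 8 + 12 = 20 ≤ 24, return 11 + 12 = 23.
Best is Mira and Pollux with total return 27.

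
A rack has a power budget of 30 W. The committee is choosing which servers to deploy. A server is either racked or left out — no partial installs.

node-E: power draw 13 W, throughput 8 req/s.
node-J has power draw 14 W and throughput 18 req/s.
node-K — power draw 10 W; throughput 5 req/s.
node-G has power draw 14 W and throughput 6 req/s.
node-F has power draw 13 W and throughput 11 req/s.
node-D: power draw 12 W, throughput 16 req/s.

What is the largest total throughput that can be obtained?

34

Allowing fractional choices, the relaxed optimum would be about 37.4, but servers are indivisible.
node-J + node-D: power draw 14 + 12 = 26 ≤ 30, throughput 18 + 16 = 34.
node-J + node-F: power draw 14 + 13 = 27 ≤ 30, throughput 18 + 11 = 29.
node-F + node-D: power draw 13 + 12 = 25 ≤ 30, throughput 11 + 16 = 27.
Best is node-J and node-D with total throughput 34.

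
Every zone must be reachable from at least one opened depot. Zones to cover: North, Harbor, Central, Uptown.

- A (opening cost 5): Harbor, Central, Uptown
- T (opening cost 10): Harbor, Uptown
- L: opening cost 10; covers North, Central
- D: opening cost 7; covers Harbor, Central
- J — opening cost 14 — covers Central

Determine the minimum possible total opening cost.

This is an integer covering problem.
Choose A and L: together they cover North, Harbor, Central, Uptown — every zone.
Total opening cost: 5 + 10 = 15.
No cover costs less than 15.

15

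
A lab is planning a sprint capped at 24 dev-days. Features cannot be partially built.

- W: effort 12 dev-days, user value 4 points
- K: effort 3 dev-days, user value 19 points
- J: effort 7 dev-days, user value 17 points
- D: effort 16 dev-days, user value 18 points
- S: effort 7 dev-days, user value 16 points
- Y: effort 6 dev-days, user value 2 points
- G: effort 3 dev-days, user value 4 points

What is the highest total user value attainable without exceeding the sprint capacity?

56

Take K, J, S, and G: effort 3 + 7 + 7 + 3 = 20 ≤ 24, user value 19 + 17 + 16 + 4 = 56.
No other feasible combination does better.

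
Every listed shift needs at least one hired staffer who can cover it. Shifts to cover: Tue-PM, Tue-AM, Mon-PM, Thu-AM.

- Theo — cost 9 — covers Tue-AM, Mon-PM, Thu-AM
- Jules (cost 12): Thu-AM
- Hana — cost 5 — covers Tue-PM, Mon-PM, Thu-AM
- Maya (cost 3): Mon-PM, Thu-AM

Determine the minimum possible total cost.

The greedy cost-per-new-shift heuristic would pick Maya, Hana, and Theo for 17, but a cheaper cover exists.
Choose Theo and Hana: together they cover Tue-PM, Tue-AM, Mon-PM, Thu-AM — every shift.
Total cost: 9 + 5 = 14.
No cover costs less than 14.

14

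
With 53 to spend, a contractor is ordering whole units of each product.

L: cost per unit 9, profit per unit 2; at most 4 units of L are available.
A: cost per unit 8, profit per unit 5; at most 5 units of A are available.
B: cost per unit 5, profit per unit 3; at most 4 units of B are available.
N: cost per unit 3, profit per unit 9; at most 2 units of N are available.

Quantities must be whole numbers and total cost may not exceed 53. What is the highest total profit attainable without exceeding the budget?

N has the best ratio (9/3); taking only N gives at most 2×9 = 18 (stopped by the supply cap of 2).
Mixing does better — 4×A, 3×B, and 2×N: cost 53 ≤ 53, profit 4·5 + 3·3 + 2·9 = 47.

47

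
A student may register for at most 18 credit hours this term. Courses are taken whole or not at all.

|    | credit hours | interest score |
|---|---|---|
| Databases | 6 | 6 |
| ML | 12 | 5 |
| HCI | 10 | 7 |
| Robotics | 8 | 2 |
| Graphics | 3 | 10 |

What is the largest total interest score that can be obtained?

This is an integer program with binary decision variables.
Allowing fractional choices, the relaxed optimum would be about 22.3, but courses are indivisible.
Databases + Robotics + Graphics: credit hours 6 + 8 + 3 = 17 ≤ 18, interest score 6 + 2 + 10 = 18.
Databases + Graphics: credit hours 6 + 3 = 9 ≤ 18, interest score 6 + 10 = 16.
HCI + Graphics: credit hours 10 + 3 = 13 ≤ 18, interest score 7 + 10 = 17.
Best is Databases, Robotics, and Graphics with total interest score 18.

18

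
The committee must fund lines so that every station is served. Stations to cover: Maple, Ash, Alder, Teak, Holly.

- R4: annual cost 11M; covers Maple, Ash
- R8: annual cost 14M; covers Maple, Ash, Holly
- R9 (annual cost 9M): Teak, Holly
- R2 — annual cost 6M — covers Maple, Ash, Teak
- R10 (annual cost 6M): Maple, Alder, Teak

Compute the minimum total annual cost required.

20

This is an integer covering problem.
Choose R8 and R10: together they cover Maple, Ash, Alder, Teak, Holly — every station.
Total annual cost: 14 + 6 = 20.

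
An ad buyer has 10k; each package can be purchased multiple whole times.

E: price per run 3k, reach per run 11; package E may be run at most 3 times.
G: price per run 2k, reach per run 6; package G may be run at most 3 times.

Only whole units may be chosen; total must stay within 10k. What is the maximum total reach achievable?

This is a bounded integer knapsack.
3×E: price 9 ≤ 10, reach 3·11 = 33.
2×E and 2×G: price 10 ≤ 10, reach 2·11 + 2·6 = 34.
Best is 34.

34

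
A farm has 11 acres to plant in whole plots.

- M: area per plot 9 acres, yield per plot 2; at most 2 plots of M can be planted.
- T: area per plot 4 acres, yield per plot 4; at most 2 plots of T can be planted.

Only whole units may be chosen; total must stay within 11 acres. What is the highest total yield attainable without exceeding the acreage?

8

2×T: area 8 ≤ 11, yield 2·4 = 8.
1×T: area 4 ≤ 11, yield 1·4 = 4.
Best is 8.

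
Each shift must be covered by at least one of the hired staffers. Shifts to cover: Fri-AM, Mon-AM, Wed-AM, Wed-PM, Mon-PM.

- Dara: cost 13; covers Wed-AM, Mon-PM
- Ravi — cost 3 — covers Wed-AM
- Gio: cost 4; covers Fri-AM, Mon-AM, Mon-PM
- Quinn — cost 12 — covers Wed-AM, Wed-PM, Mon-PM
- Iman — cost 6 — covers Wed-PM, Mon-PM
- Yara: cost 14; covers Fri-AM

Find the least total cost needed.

Choose Ravi, Gio, and Iman: together they cover Fri-AM, Mon-AM, Wed-AM, Wed-PM, Mon-PM — every shift.
Total cost: 3 + 4 + 6 = 13.
No cover costs less than 13.

13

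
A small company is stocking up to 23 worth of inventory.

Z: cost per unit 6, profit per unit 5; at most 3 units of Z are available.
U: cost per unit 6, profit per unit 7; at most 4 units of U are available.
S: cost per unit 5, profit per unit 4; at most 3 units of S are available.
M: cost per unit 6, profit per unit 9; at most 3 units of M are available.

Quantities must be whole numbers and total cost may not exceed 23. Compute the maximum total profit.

31

1×U, 1×S, and 2×M: cost 23 ≤ 23, profit 1·7 + 1·4 + 2·9 = 29.
1×S and 3×M: cost 23 ≤ 23, profit 1·4 + 3·9 = 31.
Best is 31.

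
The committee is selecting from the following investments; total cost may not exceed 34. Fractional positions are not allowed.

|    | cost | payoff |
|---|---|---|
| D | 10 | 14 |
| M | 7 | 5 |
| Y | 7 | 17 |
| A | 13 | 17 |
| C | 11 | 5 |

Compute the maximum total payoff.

48

Allowing fractional choices, the relaxed optimum would be about 50.9, but investments are indivisible.
M + Y + A: cost 7 + 7 + 13 = 27 ≤ 34, payoff 5 + 17 + 17 = 39.
D + Y + A: cost 10 + 7 + 13 = 30 ≤ 34, payoff 14 + 17 + 17 = 48.
Best is D, Y, and A with total payoff 48.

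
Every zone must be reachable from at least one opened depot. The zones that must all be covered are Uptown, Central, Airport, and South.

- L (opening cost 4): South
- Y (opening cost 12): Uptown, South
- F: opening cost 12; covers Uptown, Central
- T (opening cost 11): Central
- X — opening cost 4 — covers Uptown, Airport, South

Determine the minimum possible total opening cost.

This is a weighted set-cover instance.
Choose T and X: together they cover Uptown, Central, Airport, South — every zone.
Total opening cost: 11 + 4 = 15.

15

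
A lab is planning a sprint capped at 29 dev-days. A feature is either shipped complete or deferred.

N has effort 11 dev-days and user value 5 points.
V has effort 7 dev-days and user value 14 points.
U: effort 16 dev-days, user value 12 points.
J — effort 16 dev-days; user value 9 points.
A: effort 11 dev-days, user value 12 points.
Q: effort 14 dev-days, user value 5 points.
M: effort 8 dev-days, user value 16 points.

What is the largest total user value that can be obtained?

42

Allowing fractional choices, the relaxed optimum would be about 44.2, but features are indivisible.
N + V + M: effort 11 + 7 + 8 = 26 ≤ 29, user value 5 + 14 + 16 = 35.
V + A + M: effort 7 + 11 + 8 = 26 ≤ 29, user value 14 + 12 + 16 = 42.
Best is V, A, and M with total user value 42.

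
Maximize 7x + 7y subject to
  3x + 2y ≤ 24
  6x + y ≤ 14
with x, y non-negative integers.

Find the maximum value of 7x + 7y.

84

(x,y)=(0,12): 3·0+2·12=24≤24, 6·0+1·12=12≤14, objective 84.
(x,y)=(0,11): 3·0+2·11=22≤24, 6·0+1·11=11≤14, objective 77.
No feasible integer point exceeds 84.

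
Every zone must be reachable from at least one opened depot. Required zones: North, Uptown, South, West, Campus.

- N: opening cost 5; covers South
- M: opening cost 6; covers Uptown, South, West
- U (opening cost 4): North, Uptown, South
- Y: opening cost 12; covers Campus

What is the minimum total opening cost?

Choose M, U, and Y: together they cover North, Uptown, South, West, Campus — every zone.
Total opening cost: 6 + 4 + 12 = 22.
No cover costs less than 22.

22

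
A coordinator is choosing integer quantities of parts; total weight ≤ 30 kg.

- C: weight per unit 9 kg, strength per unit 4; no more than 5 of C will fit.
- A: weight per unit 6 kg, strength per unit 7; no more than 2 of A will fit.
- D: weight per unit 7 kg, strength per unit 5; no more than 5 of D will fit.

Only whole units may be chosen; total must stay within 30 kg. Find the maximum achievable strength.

24

2×A and 2×D: weight 26 ≤ 30, strength 2·7 + 2·5 = 24.
1×C, 2×A, and 1×D: weight 28 ≤ 30, strength 1·4 + 2·7 + 1·5 = 23.
Best is 24.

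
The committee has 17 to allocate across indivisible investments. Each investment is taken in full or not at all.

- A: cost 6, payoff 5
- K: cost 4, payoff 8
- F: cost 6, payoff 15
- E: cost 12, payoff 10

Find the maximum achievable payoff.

This is a 0-1 knapsack instance.
Allowing fractional choices, the relaxed optimum would be about 28.8, but investments are indivisible.
A + K + F: cost 6 + 4 + 6 = 16 ≤ 17, payoff 5 + 8 + 15 = 28.
K + F: cost 4 + 6 = 10 ≤ 17, payoff 8 + 15 = 23.
Best is A, K, and F with total payoff 28.

28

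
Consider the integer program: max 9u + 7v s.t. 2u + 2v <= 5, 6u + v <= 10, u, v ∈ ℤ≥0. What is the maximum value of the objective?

16

(u,v)=(1,1) is feasible, giving 16.
(u,v)=(0,2) is feasible, giving 14.
Maximum is 16 at (u,v)=(1,1).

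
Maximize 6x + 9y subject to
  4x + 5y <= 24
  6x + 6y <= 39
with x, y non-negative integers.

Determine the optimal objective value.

42

The continuous relaxation peaks at (0, 4.8) with value 43.20; rounding to a feasible lattice point costs some objective.
(x,y)=(1,4): 4·1+5·4=24≤24, 6·1+6·4=30≤39, objective 42.
(x,y)=(2,3): 4·2+5·3=23≤24, 6·2+6·3=30≤39, objective 39.
(x,y)=(0,4): 4·0+5·4=20≤24, 6·0+6·4=24≤39, objective 36.
Maximum is 42 at (x,y)=(1,4).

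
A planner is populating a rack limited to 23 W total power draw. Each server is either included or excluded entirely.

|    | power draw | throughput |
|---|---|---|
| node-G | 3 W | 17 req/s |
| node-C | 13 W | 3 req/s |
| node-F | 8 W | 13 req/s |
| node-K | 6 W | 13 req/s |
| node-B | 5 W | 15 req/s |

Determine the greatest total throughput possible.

Allowing fractional choices, the relaxed optimum would be about 58.2, but servers are indivisible.
node-G + node-F + node-K + node-B: power draw 3 + 8 + 6 + 5 = 22 ≤ 23, throughput 17 + 13 + 13 + 15 = 58.
node-G + node-F + node-B: power draw 3 + 8 + 5 = 16 ≤ 23, throughput 17 + 13 + 15 = 45.
node-G + node-K + node-B: power draw 3 + 6 + 5 = 14 ≤ 23, throughput 17 + 13 + 15 = 45.
Best is node-G, node-F, node-K, and node-B with total throughput 58.

58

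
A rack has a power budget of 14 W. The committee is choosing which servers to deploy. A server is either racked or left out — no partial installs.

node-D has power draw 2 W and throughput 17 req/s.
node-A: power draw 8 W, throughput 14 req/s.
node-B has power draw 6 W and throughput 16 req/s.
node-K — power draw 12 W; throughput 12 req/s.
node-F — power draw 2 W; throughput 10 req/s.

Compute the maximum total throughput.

Take node-D, node-B, and node-F: power draw 2 + 6 + 2 = 10 ≤ 14, throughput 17 + 16 + 10 = 43.
No other feasible combination does better.

43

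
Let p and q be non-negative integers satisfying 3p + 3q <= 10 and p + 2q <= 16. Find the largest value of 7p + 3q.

Relaxing integrality, the LP optimum is 23.33 at (p,q) = (3.33, 0), which is not an integer point.
(p,q)=(3,0): 3·3+3·0=9≤10, 1·3+2·0=3≤16, objective 21.
(p,q)=(2,1): 3·2+3·1=9≤10, 1·2+2·1=4≤16, objective 17.
Maximum is 21 at (p,q)=(3,0).

21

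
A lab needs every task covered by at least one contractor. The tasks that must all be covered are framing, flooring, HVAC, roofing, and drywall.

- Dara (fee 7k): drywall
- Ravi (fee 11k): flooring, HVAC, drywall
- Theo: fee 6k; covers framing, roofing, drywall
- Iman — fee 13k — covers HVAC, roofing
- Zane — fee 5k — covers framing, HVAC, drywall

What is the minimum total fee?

17

Choose Ravi and Theo: together they cover framing, flooring, HVAC, roofing, drywall — every task.
Total fee: 11 + 6 = 17.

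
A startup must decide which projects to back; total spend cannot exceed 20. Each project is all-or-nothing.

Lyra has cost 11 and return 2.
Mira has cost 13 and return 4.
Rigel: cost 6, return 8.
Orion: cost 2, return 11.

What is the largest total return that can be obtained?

Allowing fractional choices, the relaxed optimum would be about 22.7, but projects are indivisible.
Rigel + Orion: cost 6 + 2 = 8 ≤ 20, return 8 + 11 = 19.
Lyra + Rigel + Orion: cost 11 + 6 + 2 = 19 ≤ 20, return 2 + 8 + 11 = 21.
Best is Lyra, Rigel, and Orion with total return 21.

21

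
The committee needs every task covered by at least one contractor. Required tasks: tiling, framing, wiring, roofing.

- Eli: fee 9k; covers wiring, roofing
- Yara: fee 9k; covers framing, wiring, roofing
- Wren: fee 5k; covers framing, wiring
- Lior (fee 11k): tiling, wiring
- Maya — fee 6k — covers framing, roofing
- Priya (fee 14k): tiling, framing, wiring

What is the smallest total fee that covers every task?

17

Choose Lior and Maya: together they cover tiling, framing, wiring, roofing — every task.
Total fee: 11 + 6 = 17.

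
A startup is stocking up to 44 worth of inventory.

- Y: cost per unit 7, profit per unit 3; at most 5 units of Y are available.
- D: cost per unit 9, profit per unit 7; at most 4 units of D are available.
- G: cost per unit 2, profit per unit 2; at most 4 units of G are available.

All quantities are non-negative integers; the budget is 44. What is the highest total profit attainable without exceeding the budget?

36

4×D and 3×G: cost 42 ≤ 44, profit 4·7 + 3·2 = 34.
4×D and 4×G: cost 44 ≤ 44, profit 4·7 + 4·2 = 36.
Best is 36.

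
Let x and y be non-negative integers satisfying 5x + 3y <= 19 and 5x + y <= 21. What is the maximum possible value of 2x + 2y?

12

(x,y)=(0,6): 5·0+3·6=18≤19, 5·0+1·6=6≤21, objective 12.
(x,y)=(0,5): 5·0+3·5=15≤19, 5·0+1·5=5≤21, objective 10.
Maximum is 12 at (x,y)=(0,6).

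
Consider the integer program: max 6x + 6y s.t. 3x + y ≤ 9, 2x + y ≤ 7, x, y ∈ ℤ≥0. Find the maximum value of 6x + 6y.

(x,y)=(0,7): 3·0+1·7=7≤9, 2·0+1·7=7≤7, objective 42.
(x,y)=(0,6): 3·0+1·6=6≤9, 2·0+1·6=6≤7, objective 36.
The best lattice point is (0,7), giving 42.

42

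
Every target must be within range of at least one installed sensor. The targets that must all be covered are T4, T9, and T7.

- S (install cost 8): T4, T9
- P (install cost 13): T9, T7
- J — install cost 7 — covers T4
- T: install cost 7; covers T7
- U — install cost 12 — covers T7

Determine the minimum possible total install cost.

This is an integer covering problem.
Choose S and T: together they cover T4, T9, T7 — every target.
Total install cost: 8 + 7 = 15.
No cover costs less than 15.

15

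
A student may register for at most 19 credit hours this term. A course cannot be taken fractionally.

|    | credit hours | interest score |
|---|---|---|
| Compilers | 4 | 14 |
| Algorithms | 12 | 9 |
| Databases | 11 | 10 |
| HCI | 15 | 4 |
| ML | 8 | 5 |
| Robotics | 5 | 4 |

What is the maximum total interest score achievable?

24

Take Compilers and Databases: credit hours 4 + 11 = 15 ≤ 19, interest score 14 + 10 = 24.
No other feasible combination does better.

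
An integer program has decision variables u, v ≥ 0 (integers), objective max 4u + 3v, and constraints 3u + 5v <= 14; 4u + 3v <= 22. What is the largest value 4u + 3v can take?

The continuous relaxation peaks at (4.67, 0) with value 18.67; rounding to a feasible lattice point costs some objective.
(u,v)=(4,0): 3·4+5·0=12≤14, 4·4+3·0=16≤22, objective 16.
(u,v)=(3,1): 3·3+5·1=14≤14, 4·3+3·1=15≤22, objective 15.
(u,v)=(3,0): 3·3+5·0=9≤14, 4·3+3·0=12≤22, objective 12.
No feasible integer point exceeds 16.

16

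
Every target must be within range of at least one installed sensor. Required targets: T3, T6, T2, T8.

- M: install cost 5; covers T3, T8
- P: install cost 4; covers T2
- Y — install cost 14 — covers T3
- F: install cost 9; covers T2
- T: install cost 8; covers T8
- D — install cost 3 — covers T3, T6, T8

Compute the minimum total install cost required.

7

Choose P and D: together they cover T3, T6, T2, T8 — every target.
Total install cost: 4 + 3 = 7.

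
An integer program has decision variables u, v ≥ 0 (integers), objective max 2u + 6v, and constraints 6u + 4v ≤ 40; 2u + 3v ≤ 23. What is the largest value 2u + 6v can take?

(u,v)=(1,7): 6·1+4·7=34≤40, 2·1+3·7=23≤23, objective 44.
(u,v)=(0,7): 6·0+4·7=28≤40, 2·0+3·7=21≤23, objective 42.
The best lattice point is (1,7), giving 44.

44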